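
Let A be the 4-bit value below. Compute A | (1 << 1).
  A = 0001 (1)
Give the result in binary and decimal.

Mask = 1 << 1 = 0010
Bit 1 of A is 0, so OR-ing with the mask flips it to 1.
  0001
| 0010
------
  0011

Answer: 0011 (3)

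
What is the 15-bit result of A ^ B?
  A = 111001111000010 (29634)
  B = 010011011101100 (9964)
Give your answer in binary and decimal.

Apply ^ to each column (1 where bits differ):
  111001111000010
^ 010011011101100
-----------------
  101010100101110

Answer: 101010100101110 (21806)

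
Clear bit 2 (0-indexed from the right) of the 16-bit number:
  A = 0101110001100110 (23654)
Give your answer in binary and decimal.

Mask = ~(1 << 2) = 1111111111111011
Bit 2 of A is 1, so AND-ing with the mask clears it to 0.
  0101110001100110
& 1111111111111011
------------------
  0101110001100010

Answer: 0101110001100010 (23650)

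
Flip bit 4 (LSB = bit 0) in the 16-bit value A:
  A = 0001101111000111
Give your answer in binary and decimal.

Mask = 1 << 4 = 0000000000010000
Bit 4 of A is 0; XOR with the mask flips it to 1.
  0001101111000111
^ 0000000000010000
------------------
  0001101111010111

Answer: 0001101111010111 (7127)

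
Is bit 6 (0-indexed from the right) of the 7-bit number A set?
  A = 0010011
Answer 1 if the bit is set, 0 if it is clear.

Bit 6 is the 7th from the right.
  0010011
  ^
That bit is 0.

Answer: 0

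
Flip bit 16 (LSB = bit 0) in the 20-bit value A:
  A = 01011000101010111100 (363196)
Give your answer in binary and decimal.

Mask = 1 << 16 = 00010000000000000000
Bit 16 of A is 1; XOR with the mask flips it to 0.
  01011000101010111100
^ 00010000000000000000
----------------------
  01001000101010111100

Answer: 01001000101010111100 (297660)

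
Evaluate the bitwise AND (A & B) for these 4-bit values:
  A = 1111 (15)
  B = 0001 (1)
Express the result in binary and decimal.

Apply & to each column (1 only where both bits are 1):
  1111
& 0001
------
  0001

Answer: 0001 (1)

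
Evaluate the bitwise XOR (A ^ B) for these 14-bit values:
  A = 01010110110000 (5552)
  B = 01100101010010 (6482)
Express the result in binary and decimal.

Apply ^ to each column (1 where bits differ):
  01010110110000
^ 01100101010010
----------------
  00110011100010

Answer: 00110011100010 (3298)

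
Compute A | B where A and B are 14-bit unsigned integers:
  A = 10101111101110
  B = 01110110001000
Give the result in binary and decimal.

Apply | to each column (1 where either bit is 1):
  10101111101110
| 01110110001000
----------------
  11111111101110

Answer: 11111111101110 (16366)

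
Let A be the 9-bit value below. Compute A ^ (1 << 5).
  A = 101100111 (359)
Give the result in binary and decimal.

Mask = 1 << 5 = 000100000
Bit 5 of A is 1; XOR with the mask flips it to 0.
  101100111
^ 000100000
-----------
  101000111

Answer: 101000111 (327)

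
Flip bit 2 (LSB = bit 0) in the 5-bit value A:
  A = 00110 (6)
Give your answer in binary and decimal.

Mask = 1 << 2 = 00100
Bit 2 of A is 1; XOR with the mask flips it to 0.
  00110
^ 00100
-------
  00010

Answer: 00010 (2)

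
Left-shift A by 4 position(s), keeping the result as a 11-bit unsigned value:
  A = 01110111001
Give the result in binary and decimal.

Shift left by 4: drop the top 4 bit(s), append 4 zero(s) on the right.
  01110111001  ->  discard [0111], keep [0111001], append 0000
= 01110010000

Answer: 01110010000 (912)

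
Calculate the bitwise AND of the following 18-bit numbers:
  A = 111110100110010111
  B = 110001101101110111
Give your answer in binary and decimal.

Apply & to each column (1 only where both bits are 1):
  111110100110010111
& 110001101101110111
--------------------
  110000100100010111

Answer: 110000100100010111 (198935)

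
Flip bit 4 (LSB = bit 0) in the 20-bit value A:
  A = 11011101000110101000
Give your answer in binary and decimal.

Mask = 1 << 4 = 00000000000000010000
Bit 4 of A is 0; XOR with the mask flips it to 1.
  11011101000110101000
^ 00000000000000010000
----------------------
  11011101000110111000

Answer: 11011101000110111000 (905656)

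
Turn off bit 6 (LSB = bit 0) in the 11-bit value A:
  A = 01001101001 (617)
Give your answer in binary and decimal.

Mask = ~(1 << 6) = 11110111111
Bit 6 of A is 1, so AND-ing with the mask clears it to 0.
  01001101001
& 11110111111
-------------
  01000101001

Answer: 01000101001 (553)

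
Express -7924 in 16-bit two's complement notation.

1. Binary of +7924:  0001111011110100
2. Invert bits:     1110000100001011
3. Add 1:           1110000100001100

Answer: 1110000100001100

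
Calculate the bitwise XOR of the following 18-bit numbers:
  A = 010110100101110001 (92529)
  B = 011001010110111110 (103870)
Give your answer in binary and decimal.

Apply ^ to each column (1 where bits differ):
  010110100101110001
^ 011001010110111110
--------------------
  001111110011001111

Answer: 001111110011001111 (64719)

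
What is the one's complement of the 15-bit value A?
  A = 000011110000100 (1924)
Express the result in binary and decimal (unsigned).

Flip each bit (0->1, 1->0):
  000011110000100
  111100001111011

Answer: 111100001111011 (30843)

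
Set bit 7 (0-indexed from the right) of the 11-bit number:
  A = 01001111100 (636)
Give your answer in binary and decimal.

Mask = 1 << 7 = 00010000000
Bit 7 of A is 0, so OR-ing with the mask flips it to 1.
  01001111100
| 00010000000
-------------
  01011111100

Answer: 01011111100 (764)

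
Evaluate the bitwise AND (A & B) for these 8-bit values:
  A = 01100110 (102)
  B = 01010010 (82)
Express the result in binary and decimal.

Apply & to each column (1 only where both bits are 1):
  01100110
& 01010010
----------
  01000010

Answer: 01000010 (66)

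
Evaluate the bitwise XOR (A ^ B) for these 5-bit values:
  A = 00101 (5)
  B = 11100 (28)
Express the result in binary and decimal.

Apply ^ to each column (1 where bits differ):
  00101
^ 11100
-------
  11001

Answer: 11001 (25)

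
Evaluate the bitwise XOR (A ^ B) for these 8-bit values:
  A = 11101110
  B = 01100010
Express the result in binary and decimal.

Apply ^ to each column (1 where bits differ):
  11101110
^ 01100010
----------
  10001100

Answer: 10001100 (140)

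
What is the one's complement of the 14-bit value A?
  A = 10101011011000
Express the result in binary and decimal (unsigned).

Flip each bit (0->1, 1->0):
  10101011011000
  01010100100111

Answer: 01010100100111 (5415)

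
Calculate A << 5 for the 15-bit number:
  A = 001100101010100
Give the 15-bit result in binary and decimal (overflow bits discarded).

Shift left by 5: drop the top 5 bit(s), append 5 zero(s) on the right.
  001100101010100  ->  discard [00110], keep [0101010100], append 00000
= 010101010000000

Answer: 010101010000000 (10880)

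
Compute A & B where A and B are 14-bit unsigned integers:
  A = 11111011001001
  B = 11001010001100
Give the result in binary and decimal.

Apply & to each column (1 only where both bits are 1):
  11111011001001
& 11001010001100
----------------
  11001010001000

Answer: 11001010001000 (12936)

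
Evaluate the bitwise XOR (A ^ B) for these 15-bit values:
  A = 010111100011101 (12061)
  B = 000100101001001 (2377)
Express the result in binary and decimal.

Apply ^ to each column (1 where bits differ):
  010111100011101
^ 000100101001001
-----------------
  010011001010100

Answer: 010011001010100 (9812)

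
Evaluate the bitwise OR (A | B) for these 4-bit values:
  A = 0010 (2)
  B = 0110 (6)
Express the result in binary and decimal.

Apply | to each column (1 where either bit is 1):
  0010
| 0110
------
  0110

Answer: 0110 (6)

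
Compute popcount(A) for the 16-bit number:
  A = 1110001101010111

1110001101010111
1-bits at positions (from bit 0 = LSB): 0, 1, 2, 4, 6, 8, 9, 13, 14, 15
Count = 10

Answer: 10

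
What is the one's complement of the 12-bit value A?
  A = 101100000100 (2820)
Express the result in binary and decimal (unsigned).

Flip each bit (0->1, 1->0):
  101100000100
  010011111011

Answer: 010011111011 (1275)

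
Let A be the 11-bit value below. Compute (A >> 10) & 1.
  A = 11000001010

Bit 10 is the 11th from the right.
  11000001010
  ^
That bit is 1.

Answer: 1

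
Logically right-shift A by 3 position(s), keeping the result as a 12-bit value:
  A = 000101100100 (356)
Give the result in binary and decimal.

Logical shift right by 3: drop the bottom 3 bit(s), prepend 3 zero(s) on the left.
  000101100100  ->  keep [000101100], discard [100], prepend 000
= 000000101100

Answer: 000000101100 (44)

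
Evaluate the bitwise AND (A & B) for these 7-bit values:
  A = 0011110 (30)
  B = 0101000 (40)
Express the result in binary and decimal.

Apply & to each column (1 only where both bits are 1):
  0011110
& 0101000
---------
  0001000

Answer: 0001000 (8)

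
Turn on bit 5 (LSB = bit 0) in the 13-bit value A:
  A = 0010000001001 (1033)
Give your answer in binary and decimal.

Mask = 1 << 5 = 0000000100000
Bit 5 of A is 0, so OR-ing with the mask flips it to 1.
  0010000001001
| 0000000100000
---------------
  0010000101001

Answer: 0010000101001 (1065)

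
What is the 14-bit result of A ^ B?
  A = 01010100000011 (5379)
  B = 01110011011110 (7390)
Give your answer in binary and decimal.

Apply ^ to each column (1 where bits differ):
  01010100000011
^ 01110011011110
----------------
  00100111011101

Answer: 00100111011101 (2525)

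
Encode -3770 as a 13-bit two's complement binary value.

1. Binary of +3770:  0111010111010
2. Invert bits:     1000101000101
3. Add 1:           1000101000110

Answer: 1000101000110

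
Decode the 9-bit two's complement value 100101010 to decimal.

MSB is 1, so the value is negative. Find the magnitude:
1. Invert bits:  011010101
2. Add 1:        011010110  = 214
3. Apply sign:   -214

Answer: -214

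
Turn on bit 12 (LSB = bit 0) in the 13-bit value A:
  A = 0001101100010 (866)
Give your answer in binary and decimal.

Mask = 1 << 12 = 1000000000000
Bit 12 of A is 0, so OR-ing with the mask flips it to 1.
  0001101100010
| 1000000000000
---------------
  1001101100010

Answer: 1001101100010 (4962)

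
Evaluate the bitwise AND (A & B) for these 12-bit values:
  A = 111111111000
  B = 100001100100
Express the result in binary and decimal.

Apply & to each column (1 only where both bits are 1):
  111111111000
& 100001100100
--------------
  100001100000

Answer: 100001100000 (2144)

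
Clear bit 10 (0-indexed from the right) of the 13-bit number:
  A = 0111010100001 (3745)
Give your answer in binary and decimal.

Mask = ~(1 << 10) = 1101111111111
Bit 10 of A is 1, so AND-ing with the mask clears it to 0.
  0111010100001
& 1101111111111
---------------
  0101010100001

Answer: 0101010100001 (2721)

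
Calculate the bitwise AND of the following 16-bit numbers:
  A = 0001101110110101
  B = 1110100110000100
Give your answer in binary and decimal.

Apply & to each column (1 only where both bits are 1):
  0001101110110101
& 1110100110000100
------------------
  0000100110000100

Answer: 0000100110000100 (2436)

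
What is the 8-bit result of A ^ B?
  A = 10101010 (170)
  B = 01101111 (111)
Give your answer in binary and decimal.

Apply ^ to each column (1 where bits differ):
  10101010
^ 01101111
----------
  11000101

Answer: 11000101 (197)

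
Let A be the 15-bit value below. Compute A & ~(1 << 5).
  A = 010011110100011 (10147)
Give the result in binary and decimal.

Mask = ~(1 << 5) = 111111111011111
Bit 5 of A is 1, so AND-ing with the mask clears it to 0.
  010011110100011
& 111111111011111
-----------------
  010011110000011

Answer: 010011110000011 (10115)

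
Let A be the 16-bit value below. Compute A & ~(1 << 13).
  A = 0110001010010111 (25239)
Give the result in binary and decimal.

Mask = ~(1 << 13) = 1101111111111111
Bit 13 of A is 1, so AND-ing with the mask clears it to 0.
  0110001010010111
& 1101111111111111
------------------
  0100001010010111

Answer: 0100001010010111 (17047)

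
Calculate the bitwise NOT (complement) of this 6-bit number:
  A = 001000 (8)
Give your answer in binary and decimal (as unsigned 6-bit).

Flip each bit (0->1, 1->0):
  001000
  110111

Answer: 110111 (55)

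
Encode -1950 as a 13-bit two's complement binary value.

1. Binary of +1950:  0011110011110
2. Invert bits:     1100001100001
3. Add 1:           1100001100010

Answer: 1100001100010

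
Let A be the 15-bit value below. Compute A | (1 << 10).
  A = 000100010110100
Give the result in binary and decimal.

Mask = 1 << 10 = 000010000000000
Bit 10 of A is 0, so OR-ing with the mask flips it to 1.
  000100010110100
| 000010000000000
-----------------
  000110010110100

Answer: 000110010110100 (3252)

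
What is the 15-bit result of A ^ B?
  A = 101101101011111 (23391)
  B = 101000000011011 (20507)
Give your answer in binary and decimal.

Apply ^ to each column (1 where bits differ):
  101101101011111
^ 101000000011011
-----------------
  000101101000100

Answer: 000101101000100 (2884)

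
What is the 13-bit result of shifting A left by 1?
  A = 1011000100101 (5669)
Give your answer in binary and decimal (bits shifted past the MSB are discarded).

Shift left by 1: drop the top 1 bit(s), append 1 zero(s) on the right.
  1011000100101  ->  discard [1], keep [011000100101], append 0
= 0110001001010

Answer: 0110001001010 (3146)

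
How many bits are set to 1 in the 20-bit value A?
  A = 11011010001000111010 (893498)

11011010001000111010
1-bits at positions (from bit 0 = LSB): 1, 3, 4, 5, 9, 13, 15, 16, 18, 19
Count = 10

Answer: 10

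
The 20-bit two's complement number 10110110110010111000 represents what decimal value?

MSB is 1, so the value is negative. Find the magnitude:
1. Invert bits:  01001001001101000111
2. Add 1:        01001001001101001000  = 299848
3. Apply sign:   -299848

Answer: -299848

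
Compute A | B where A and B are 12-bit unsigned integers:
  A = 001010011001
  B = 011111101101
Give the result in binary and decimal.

Apply | to each column (1 where either bit is 1):
  001010011001
| 011111101101
--------------
  011111111101

Answer: 011111111101 (2045)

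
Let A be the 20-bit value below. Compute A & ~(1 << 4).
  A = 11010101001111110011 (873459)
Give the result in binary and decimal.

Mask = ~(1 << 4) = 11111111111111101111
Bit 4 of A is 1, so AND-ing with the mask clears it to 0.
  11010101001111110011
& 11111111111111101111
----------------------
  11010101001111100011

Answer: 11010101001111100011 (873443)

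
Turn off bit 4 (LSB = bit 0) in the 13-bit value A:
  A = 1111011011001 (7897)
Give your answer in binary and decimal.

Mask = ~(1 << 4) = 1111111101111
Bit 4 of A is 1, so AND-ing with the mask clears it to 0.
  1111011011001
& 1111111101111
---------------
  1111011001001

Answer: 1111011001001 (7881)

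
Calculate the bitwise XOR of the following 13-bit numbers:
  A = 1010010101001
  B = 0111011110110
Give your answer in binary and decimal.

Apply ^ to each column (1 where bits differ):
  1010010101001
^ 0111011110110
---------------
  1101001011111

Answer: 1101001011111 (6751)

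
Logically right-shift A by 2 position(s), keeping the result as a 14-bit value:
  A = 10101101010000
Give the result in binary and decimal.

Logical shift right by 2: drop the bottom 2 bit(s), prepend 2 zero(s) on the left.
  10101101010000  ->  keep [101011010100], discard [00], prepend 00
= 00101011010100

Answer: 00101011010100 (2772)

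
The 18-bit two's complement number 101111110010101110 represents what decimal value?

MSB is 1, so the value is negative. Find the magnitude:
1. Invert bits:  010000001101010001
2. Add 1:        010000001101010010  = 66386
3. Apply sign:   -66386

Answer: -66386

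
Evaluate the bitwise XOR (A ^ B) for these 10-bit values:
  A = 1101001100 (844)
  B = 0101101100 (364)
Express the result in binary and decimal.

Apply ^ to each column (1 where bits differ):
  1101001100
^ 0101101100
------------
  1000100000

Answer: 1000100000 (544)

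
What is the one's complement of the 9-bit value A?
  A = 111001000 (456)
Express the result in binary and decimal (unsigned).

Flip each bit (0->1, 1->0):
  111001000
  000110111

Answer: 000110111 (55)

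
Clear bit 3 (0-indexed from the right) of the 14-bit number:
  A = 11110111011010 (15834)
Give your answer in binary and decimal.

Mask = ~(1 << 3) = 11111111110111
Bit 3 of A is 1, so AND-ing with the mask clears it to 0.
  11110111011010
& 11111111110111
----------------
  11110111010010

Answer: 11110111010010 (15826)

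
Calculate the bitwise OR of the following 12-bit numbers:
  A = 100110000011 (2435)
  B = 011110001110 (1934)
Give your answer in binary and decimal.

Apply | to each column (1 where either bit is 1):
  100110000011
| 011110001110
--------------
  111110001111

Answer: 111110001111 (3983)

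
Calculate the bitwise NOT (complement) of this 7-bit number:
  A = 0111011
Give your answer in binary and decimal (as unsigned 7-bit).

Flip each bit (0->1, 1->0):
  0111011
  1000100

Answer: 1000100 (68)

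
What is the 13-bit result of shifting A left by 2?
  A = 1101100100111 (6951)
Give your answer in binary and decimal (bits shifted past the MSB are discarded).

Shift left by 2: drop the top 2 bit(s), append 2 zero(s) on the right.
  1101100100111  ->  discard [11], keep [01100100111], append 00
= 0110010011100

Answer: 0110010011100 (3228)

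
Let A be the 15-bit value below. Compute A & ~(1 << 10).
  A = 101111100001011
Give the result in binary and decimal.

Mask = ~(1 << 10) = 111101111111111
Bit 10 of A is 1, so AND-ing with the mask clears it to 0.
  101111100001011
& 111101111111111
-----------------
  101101100001011

Answer: 101101100001011 (23307)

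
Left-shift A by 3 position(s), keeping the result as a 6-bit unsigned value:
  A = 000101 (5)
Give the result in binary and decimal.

Shift left by 3: drop the top 3 bit(s), append 3 zero(s) on the right.
  000101  ->  discard [000], keep [101], append 000
= 101000

Answer: 101000 (40)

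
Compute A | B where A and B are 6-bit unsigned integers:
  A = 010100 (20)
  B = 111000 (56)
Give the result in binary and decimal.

Apply | to each column (1 where either bit is 1):
  010100
| 111000
--------
  111100

Answer: 111100 (60)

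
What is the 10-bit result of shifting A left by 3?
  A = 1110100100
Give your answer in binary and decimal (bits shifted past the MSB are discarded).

Shift left by 3: drop the top 3 bit(s), append 3 zero(s) on the right.
  1110100100  ->  discard [111], keep [0100100], append 000
= 0100100000

Answer: 0100100000 (288)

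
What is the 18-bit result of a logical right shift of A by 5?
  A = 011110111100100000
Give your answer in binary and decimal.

Logical shift right by 5: drop the bottom 5 bit(s), prepend 5 zero(s) on the left.
  011110111100100000  ->  keep [0111101111001], discard [00000], prepend 00000
= 000000111101111001

Answer: 000000111101111001 (3961)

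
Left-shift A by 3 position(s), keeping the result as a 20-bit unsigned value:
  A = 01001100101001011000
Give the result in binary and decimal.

Shift left by 3: drop the top 3 bit(s), append 3 zero(s) on the right.
  01001100101001011000  ->  discard [010], keep [01100101001011000], append 000
= 01100101001011000000

Answer: 01100101001011000000 (414400)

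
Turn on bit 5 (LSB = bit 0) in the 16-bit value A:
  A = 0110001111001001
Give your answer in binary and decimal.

Mask = 1 << 5 = 0000000000100000
Bit 5 of A is 0, so OR-ing with the mask flips it to 1.
  0110001111001001
| 0000000000100000
------------------
  0110001111101001

Answer: 0110001111101001 (25577)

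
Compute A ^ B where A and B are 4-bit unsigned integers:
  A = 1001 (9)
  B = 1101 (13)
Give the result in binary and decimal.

Apply ^ to each column (1 where bits differ):
  1001
^ 1101
------
  0100

Answer: 0100 (4)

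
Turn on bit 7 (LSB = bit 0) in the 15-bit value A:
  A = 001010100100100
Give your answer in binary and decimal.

Mask = 1 << 7 = 000000010000000
Bit 7 of A is 0, so OR-ing with the mask flips it to 1.
  001010100100100
| 000000010000000
-----------------
  001010110100100

Answer: 001010110100100 (5540)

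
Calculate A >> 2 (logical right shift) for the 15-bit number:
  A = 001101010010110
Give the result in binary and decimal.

Logical shift right by 2: drop the bottom 2 bit(s), prepend 2 zero(s) on the left.
  001101010010110  ->  keep [0011010100101], discard [10], prepend 00
= 000011010100101

Answer: 000011010100101 (1701)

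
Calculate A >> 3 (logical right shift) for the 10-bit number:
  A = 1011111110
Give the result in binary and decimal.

Logical shift right by 3: drop the bottom 3 bit(s), prepend 3 zero(s) on the left.
  1011111110  ->  keep [1011111], discard [110], prepend 000
= 0001011111

Answer: 0001011111 (95)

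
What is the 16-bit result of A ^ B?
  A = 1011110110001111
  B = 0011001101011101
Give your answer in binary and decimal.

Apply ^ to each column (1 where bits differ):
  1011110110001111
^ 0011001101011101
------------------
  1000111011010010

Answer: 1000111011010010 (36562)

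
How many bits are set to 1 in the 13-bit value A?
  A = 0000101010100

0000101010100
1-bits at positions (from bit 0 = LSB): 2, 4, 6, 8
Count = 4

Answer: 4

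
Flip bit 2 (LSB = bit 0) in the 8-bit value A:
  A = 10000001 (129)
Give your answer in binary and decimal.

Mask = 1 << 2 = 00000100
Bit 2 of A is 0; XOR with the mask flips it to 1.
  10000001
^ 00000100
----------
  10000101

Answer: 10000101 (133)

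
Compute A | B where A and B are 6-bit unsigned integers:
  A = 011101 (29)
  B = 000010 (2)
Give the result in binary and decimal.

Apply | to each column (1 where either bit is 1):
  011101
| 000010
--------
  011111

Answer: 011111 (31)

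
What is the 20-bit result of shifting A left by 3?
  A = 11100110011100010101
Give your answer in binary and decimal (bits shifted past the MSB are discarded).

Shift left by 3: drop the top 3 bit(s), append 3 zero(s) on the right.
  11100110011100010101  ->  discard [111], keep [00110011100010101], append 000
= 00110011100010101000

Answer: 00110011100010101000 (211112)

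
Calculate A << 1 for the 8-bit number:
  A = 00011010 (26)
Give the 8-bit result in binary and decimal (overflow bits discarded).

Shift left by 1: drop the top 1 bit(s), append 1 zero(s) on the right.
  00011010  ->  discard [0], keep [0011010], append 0
= 00110100

Answer: 00110100 (52)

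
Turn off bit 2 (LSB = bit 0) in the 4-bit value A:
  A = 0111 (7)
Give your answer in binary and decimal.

Mask = ~(1 << 2) = 1011
Bit 2 of A is 1, so AND-ing with the mask clears it to 0.
  0111
& 1011
------
  0011

Answer: 0011 (3)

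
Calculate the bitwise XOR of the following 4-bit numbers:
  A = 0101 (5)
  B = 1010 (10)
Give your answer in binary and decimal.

Apply ^ to each column (1 where bits differ):
  0101
^ 1010
------
  1111

Answer: 1111 (15)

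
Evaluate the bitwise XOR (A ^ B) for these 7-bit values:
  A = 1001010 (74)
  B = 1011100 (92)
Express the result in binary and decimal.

Apply ^ to each column (1 where bits differ):
  1001010
^ 1011100
---------
  0010110

Answer: 0010110 (22)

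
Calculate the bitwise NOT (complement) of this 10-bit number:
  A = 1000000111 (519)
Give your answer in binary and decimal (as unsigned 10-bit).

Flip each bit (0->1, 1->0):
  1000000111
  0111111000

Answer: 0111111000 (504)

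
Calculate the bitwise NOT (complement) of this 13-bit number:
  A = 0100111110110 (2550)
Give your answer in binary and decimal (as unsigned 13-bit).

Flip each bit (0->1, 1->0):
  0100111110110
  1011000001001

Answer: 1011000001001 (5641)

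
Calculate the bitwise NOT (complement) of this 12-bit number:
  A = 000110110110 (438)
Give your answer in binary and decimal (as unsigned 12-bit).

Flip each bit (0->1, 1->0):
  000110110110
  111001001001

Answer: 111001001001 (3657)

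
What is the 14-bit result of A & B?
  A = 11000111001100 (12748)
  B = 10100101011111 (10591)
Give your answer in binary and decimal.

Apply & to each column (1 only where both bits are 1):
  11000111001100
& 10100101011111
----------------
  10000101001100

Answer: 10000101001100 (8524)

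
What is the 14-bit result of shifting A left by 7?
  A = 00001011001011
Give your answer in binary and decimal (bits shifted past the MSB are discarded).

Shift left by 7: drop the top 7 bit(s), append 7 zero(s) on the right.
  00001011001011  ->  discard [0000101], keep [1001011], append 0000000
= 10010110000000

Answer: 10010110000000 (9600)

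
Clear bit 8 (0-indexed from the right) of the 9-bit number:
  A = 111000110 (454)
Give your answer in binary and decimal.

Mask = ~(1 << 8) = 011111111
Bit 8 of A is 1, so AND-ing with the mask clears it to 0.
  111000110
& 011111111
-----------
  011000110

Answer: 011000110 (198)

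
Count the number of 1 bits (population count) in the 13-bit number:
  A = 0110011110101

0110011110101
1-bits at positions (from bit 0 = LSB): 0, 2, 4, 5, 6, 7, 10, 11
Count = 8

Answer: 8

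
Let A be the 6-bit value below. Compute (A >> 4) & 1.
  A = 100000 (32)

Bit 4 is the 5th from the right.
  100000
   ^
That bit is 0.

Answer: 0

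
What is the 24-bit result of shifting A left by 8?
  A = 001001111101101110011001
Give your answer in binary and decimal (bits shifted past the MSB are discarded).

Shift left by 8: drop the top 8 bit(s), append 8 zero(s) on the right.
  001001111101101110011001  ->  discard [00100111], keep [1101101110011001], append 00000000
= 110110111001100100000000

Answer: 110110111001100100000000 (14391552)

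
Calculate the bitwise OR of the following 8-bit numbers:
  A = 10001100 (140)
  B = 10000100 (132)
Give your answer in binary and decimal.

Apply | to each column (1 where either bit is 1):
  10001100
| 10000100
----------
  10001100

Answer: 10001100 (140)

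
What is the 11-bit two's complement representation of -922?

1. Binary of +922:  01110011010
2. Invert bits:     10001100101
3. Add 1:           10001100110

Answer: 10001100110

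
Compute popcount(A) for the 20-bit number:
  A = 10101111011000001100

10101111011000001100
1-bits at positions (from bit 0 = LSB): 2, 3, 9, 10, 12, 13, 14, 15, 17, 19
Count = 10

Answer: 10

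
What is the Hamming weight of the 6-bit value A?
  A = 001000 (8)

001000
1-bits at positions (from bit 0 = LSB): 3
Count = 1

Answer: 1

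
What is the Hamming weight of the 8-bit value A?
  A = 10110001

10110001
1-bits at positions (from bit 0 = LSB): 0, 4, 5, 7
Count = 4

Answer: 4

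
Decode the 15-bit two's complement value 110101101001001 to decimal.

MSB is 1, so the value is negative. Find the magnitude:
1. Invert bits:  001010010110110
2. Add 1:        001010010110111  = 5303
3. Apply sign:   -5303

Answer: -5303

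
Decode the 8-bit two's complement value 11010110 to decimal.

MSB is 1, so the value is negative. Find the magnitude:
1. Invert bits:  00101001
2. Add 1:        00101010  = 42
3. Apply sign:   -42

Answer: -42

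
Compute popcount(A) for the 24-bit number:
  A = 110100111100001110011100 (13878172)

110100111100001110011100
1-bits at positions (from bit 0 = LSB): 2, 3, 4, 7, 8, 9, 14, 15, 16, 17, 20, 22, 23
Count = 13

Answer: 13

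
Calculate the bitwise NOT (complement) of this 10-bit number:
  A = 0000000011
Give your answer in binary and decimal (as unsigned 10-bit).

Flip each bit (0->1, 1->0):
  0000000011
  1111111100

Answer: 1111111100 (1020)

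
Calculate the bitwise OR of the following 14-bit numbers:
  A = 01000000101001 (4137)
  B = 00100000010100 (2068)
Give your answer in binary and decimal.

Apply | to each column (1 where either bit is 1):
  01000000101001
| 00100000010100
----------------
  01100000111101

Answer: 01100000111101 (6205)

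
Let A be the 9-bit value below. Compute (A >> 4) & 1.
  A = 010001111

Bit 4 is the 5th from the right.
  010001111
      ^
That bit is 0.

Answer: 0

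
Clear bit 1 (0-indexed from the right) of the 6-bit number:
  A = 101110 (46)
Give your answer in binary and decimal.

Mask = ~(1 << 1) = 111101
Bit 1 of A is 1, so AND-ing with the mask clears it to 0.
  101110
& 111101
--------
  101100

Answer: 101100 (44)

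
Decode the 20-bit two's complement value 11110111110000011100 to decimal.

MSB is 1, so the value is negative. Find the magnitude:
1. Invert bits:  00001000001111100011
2. Add 1:        00001000001111100100  = 33764
3. Apply sign:   -33764

Answer: -33764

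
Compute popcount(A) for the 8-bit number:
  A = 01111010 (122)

01111010
1-bits at positions (from bit 0 = LSB): 1, 3, 4, 5, 6
Count = 5

Answer: 5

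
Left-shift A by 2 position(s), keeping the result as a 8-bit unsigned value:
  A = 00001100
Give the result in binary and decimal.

Shift left by 2: drop the top 2 bit(s), append 2 zero(s) on the right.
  00001100  ->  discard [00], keep [001100], append 00
= 00110000

Answer: 00110000 (48)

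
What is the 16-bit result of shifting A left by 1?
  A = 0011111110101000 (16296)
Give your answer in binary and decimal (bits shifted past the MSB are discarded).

Shift left by 1: drop the top 1 bit(s), append 1 zero(s) on the right.
  0011111110101000  ->  discard [0], keep [011111110101000], append 0
= 0111111101010000

Answer: 0111111101010000 (32592)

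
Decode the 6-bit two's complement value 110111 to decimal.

MSB is 1, so the value is negative. Find the magnitude:
1. Invert bits:  001000
2. Add 1:        001001  = 9
3. Apply sign:   -9

Answer: -9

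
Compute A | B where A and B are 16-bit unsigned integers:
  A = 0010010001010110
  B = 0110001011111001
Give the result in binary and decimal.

Apply | to each column (1 where either bit is 1):
  0010010001010110
| 0110001011111001
------------------
  0110011011111111

Answer: 0110011011111111 (26367)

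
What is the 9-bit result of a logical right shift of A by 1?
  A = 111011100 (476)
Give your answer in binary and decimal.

Logical shift right by 1: drop the bottom 1 bit(s), prepend 1 zero(s) on the left.
  111011100  ->  keep [11101110], discard [0], prepend 0
= 011101110

Answer: 011101110 (238)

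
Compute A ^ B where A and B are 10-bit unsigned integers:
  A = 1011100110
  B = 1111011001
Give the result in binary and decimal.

Apply ^ to each column (1 where bits differ):
  1011100110
^ 1111011001
------------
  0100111111

Answer: 0100111111 (319)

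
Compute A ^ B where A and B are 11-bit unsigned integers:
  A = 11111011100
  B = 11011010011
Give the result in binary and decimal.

Apply ^ to each column (1 where bits differ):
  11111011100
^ 11011010011
-------------
  00100001111

Answer: 00100001111 (271)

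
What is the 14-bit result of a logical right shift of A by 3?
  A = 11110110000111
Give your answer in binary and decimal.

Logical shift right by 3: drop the bottom 3 bit(s), prepend 3 zero(s) on the left.
  11110110000111  ->  keep [11110110000], discard [111], prepend 000
= 00011110110000

Answer: 00011110110000 (1968)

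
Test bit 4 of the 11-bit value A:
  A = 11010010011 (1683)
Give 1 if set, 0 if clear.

Bit 4 is the 5th from the right.
  11010010011
        ^
That bit is 1.

Answer: 1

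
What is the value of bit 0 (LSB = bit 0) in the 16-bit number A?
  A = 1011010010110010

Bit 0 is the 1st from the right.
  1011010010110010
                 ^
That bit is 0.

Answer: 0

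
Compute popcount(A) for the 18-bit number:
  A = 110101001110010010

110101001110010010
1-bits at positions (from bit 0 = LSB): 1, 4, 7, 8, 9, 12, 14, 16, 17
Count = 9

Answer: 9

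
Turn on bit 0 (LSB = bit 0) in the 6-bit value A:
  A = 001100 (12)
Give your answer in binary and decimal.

Mask = 1 << 0 = 000001
Bit 0 of A is 0, so OR-ing with the mask flips it to 1.
  001100
| 000001
--------
  001101

Answer: 001101 (13)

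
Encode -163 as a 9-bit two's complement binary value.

1. Binary of +163:  010100011
2. Invert bits:     101011100
3. Add 1:           101011101

Answer: 101011101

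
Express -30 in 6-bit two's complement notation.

1. Binary of +30:  011110
2. Invert bits:     100001
3. Add 1:           100010

Answer: 100010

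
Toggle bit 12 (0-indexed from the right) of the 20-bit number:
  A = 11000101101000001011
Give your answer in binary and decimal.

Mask = 1 << 12 = 00000001000000000000
Bit 12 of A is 1; XOR with the mask flips it to 0.
  11000101101000001011
^ 00000001000000000000
----------------------
  11000100101000001011

Answer: 11000100101000001011 (805387)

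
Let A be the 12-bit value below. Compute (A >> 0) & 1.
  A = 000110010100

Bit 0 is the 1st from the right.
  000110010100
             ^
That bit is 0.

Answer: 0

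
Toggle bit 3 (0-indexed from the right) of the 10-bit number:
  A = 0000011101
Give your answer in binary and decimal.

Mask = 1 << 3 = 0000001000
Bit 3 of A is 1; XOR with the mask flips it to 0.
  0000011101
^ 0000001000
------------
  0000010101

Answer: 0000010101 (21)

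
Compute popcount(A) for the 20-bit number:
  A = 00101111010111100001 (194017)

00101111010111100001
1-bits at positions (from bit 0 = LSB): 0, 5, 6, 7, 8, 10, 12, 13, 14, 15, 17
Count = 11

Answer: 11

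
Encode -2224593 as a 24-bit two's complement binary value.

1. Binary of +2224593:  001000011111000111010001
2. Invert bits:     110111100000111000101110
3. Add 1:           110111100000111000101111

Answer: 110111100000111000101111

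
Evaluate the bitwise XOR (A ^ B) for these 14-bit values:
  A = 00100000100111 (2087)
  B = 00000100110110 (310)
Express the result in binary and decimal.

Apply ^ to each column (1 where bits differ):
  00100000100111
^ 00000100110110
----------------
  00100100010001

Answer: 00100100010001 (2321)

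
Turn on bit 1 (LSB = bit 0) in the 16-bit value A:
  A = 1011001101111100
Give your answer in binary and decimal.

Mask = 1 << 1 = 0000000000000010
Bit 1 of A is 0, so OR-ing with the mask flips it to 1.
  1011001101111100
| 0000000000000010
------------------
  1011001101111110

Answer: 1011001101111110 (45950)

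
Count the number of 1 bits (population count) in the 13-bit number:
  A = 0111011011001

0111011011001
1-bits at positions (from bit 0 = LSB): 0, 3, 4, 6, 7, 9, 10, 11
Count = 8

Answer: 8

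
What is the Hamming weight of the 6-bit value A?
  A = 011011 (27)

011011
1-bits at positions (from bit 0 = LSB): 0, 1, 3, 4
Count = 4

Answer: 4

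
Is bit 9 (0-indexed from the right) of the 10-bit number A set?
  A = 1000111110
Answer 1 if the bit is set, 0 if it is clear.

Bit 9 is the 10th from the right.
  1000111110
  ^
That bit is 1.

Answer: 1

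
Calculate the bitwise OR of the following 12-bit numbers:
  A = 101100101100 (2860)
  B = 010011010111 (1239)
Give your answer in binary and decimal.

Apply | to each column (1 where either bit is 1):
  101100101100
| 010011010111
--------------
  111111111111

Answer: 111111111111 (4095)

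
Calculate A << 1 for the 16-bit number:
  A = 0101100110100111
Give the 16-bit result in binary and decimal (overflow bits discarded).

Shift left by 1: drop the top 1 bit(s), append 1 zero(s) on the right.
  0101100110100111  ->  discard [0], keep [101100110100111], append 0
= 1011001101001110

Answer: 1011001101001110 (45902)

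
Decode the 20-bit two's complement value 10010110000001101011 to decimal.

MSB is 1, so the value is negative. Find the magnitude:
1. Invert bits:  01101001111110010100
2. Add 1:        01101001111110010101  = 434069
3. Apply sign:   -434069

Answer: -434069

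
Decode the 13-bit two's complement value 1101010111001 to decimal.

MSB is 1, so the value is negative. Find the magnitude:
1. Invert bits:  0010101000110
2. Add 1:        0010101000111  = 1351
3. Apply sign:   -1351

Answer: -1351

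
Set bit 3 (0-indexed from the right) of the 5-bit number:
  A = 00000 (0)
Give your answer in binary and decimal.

Mask = 1 << 3 = 01000
Bit 3 of A is 0, so OR-ing with the mask flips it to 1.
  00000
| 01000
-------
  01000

Answer: 01000 (8)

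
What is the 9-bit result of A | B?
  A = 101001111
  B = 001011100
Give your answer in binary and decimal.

Apply | to each column (1 where either bit is 1):
  101001111
| 001011100
-----------
  101011111

Answer: 101011111 (351)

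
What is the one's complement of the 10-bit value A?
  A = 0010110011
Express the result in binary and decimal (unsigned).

Flip each bit (0->1, 1->0):
  0010110011
  1101001100

Answer: 1101001100 (844)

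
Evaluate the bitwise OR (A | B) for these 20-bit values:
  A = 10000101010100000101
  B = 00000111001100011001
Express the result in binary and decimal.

Apply | to each column (1 where either bit is 1):
  10000101010100000101
| 00000111001100011001
----------------------
  10000111011100011101

Answer: 10000111011100011101 (554781)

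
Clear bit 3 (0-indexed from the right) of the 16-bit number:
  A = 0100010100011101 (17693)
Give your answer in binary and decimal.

Mask = ~(1 << 3) = 1111111111110111
Bit 3 of A is 1, so AND-ing with the mask clears it to 0.
  0100010100011101
& 1111111111110111
------------------
  0100010100010101

Answer: 0100010100010101 (17685)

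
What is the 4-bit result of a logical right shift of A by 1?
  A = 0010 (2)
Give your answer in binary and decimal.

Logical shift right by 1: drop the bottom 1 bit(s), prepend 1 zero(s) on the left.
  0010  ->  keep [001], discard [0], prepend 0
= 0001

Answer: 0001 (1)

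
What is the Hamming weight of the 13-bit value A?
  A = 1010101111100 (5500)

1010101111100
1-bits at positions (from bit 0 = LSB): 2, 3, 4, 5, 6, 8, 10, 12
Count = 8

Answer: 8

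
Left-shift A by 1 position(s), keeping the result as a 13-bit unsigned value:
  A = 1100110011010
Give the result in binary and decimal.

Shift left by 1: drop the top 1 bit(s), append 1 zero(s) on the right.
  1100110011010  ->  discard [1], keep [100110011010], append 0
= 1001100110100

Answer: 1001100110100 (4916)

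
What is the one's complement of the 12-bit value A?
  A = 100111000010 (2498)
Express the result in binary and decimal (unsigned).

Flip each bit (0->1, 1->0):
  100111000010
  011000111101

Answer: 011000111101 (1597)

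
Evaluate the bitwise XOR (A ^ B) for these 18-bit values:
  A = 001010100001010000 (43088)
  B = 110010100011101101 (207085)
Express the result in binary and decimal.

Apply ^ to each column (1 where bits differ):
  001010100001010000
^ 110010100011101101
--------------------
  111000000010111101

Answer: 111000000010111101 (229565)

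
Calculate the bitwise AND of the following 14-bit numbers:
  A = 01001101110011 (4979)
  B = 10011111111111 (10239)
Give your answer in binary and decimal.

Apply & to each column (1 only where both bits are 1):
  01001101110011
& 10011111111111
----------------
  00001101110011

Answer: 00001101110011 (883)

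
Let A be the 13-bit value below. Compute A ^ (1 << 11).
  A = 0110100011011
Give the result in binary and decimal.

Mask = 1 << 11 = 0100000000000
Bit 11 of A is 1; XOR with the mask flips it to 0.
  0110100011011
^ 0100000000000
---------------
  0010100011011

Answer: 0010100011011 (1307)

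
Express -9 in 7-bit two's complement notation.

1. Binary of +9:  0001001
2. Invert bits:     1110110
3. Add 1:           1110111

Answer: 1110111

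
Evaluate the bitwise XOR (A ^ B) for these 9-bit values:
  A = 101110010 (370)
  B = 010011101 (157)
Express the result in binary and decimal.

Apply ^ to each column (1 where bits differ):
  101110010
^ 010011101
-----------
  111101111

Answer: 111101111 (495)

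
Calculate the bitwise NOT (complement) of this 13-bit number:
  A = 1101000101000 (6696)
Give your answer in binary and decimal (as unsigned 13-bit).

Flip each bit (0->1, 1->0):
  1101000101000
  0010111010111

Answer: 0010111010111 (1495)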